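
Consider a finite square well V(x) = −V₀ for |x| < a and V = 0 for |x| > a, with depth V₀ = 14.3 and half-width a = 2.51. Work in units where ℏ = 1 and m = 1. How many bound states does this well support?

Define the well-strength parameter z₀ = (a/ℏ)√(2mV₀) = 2.51 × √(2·1·14.3) = 13.42.
A new bound state (alternating even/odd) appears each time z₀ passes a multiple of π/2, so N = ⌊2z₀/π⌋ + 1 = ⌊8.545⌋ + 1 = 9.

N = 9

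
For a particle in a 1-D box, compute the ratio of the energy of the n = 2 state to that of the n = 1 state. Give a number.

4

Since E_n ∝ n², the ratio is (2/1)² = 4.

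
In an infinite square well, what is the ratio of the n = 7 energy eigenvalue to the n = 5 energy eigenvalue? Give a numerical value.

Since E_n ∝ n², the ratio is (7/5)² = 1.96.

1.96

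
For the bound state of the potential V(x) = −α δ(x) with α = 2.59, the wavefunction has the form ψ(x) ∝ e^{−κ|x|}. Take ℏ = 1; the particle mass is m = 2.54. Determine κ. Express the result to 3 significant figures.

κ = 6.58

Integrating the TISE across x = 0 gives the cusp condition ψ'(0⁺) − ψ'(0⁻) = −(2mα/ℏ²)ψ(0).
With ψ ∝ e^{−κ|x|} this yields −2κ = −2mα/ℏ², so κ = mα/ℏ² = 6.579.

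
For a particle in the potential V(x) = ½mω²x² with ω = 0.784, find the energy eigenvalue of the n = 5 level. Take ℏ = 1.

E = 4.31

The oscillator eigenvalues are E_n = ℏω(n + ½), so E_5 = 0.784 × 5.5 = 4.312.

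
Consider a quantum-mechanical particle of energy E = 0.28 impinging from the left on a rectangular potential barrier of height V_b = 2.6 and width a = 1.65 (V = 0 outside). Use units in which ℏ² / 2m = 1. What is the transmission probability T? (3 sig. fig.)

T = 0.0101

Since E < V_b the interior solution is evanescent with decay constant κ = √(2m(V_b − E))/ℏ = 1.523.
κa = 2.513, sinh(κa) = 6.132.
Matching ψ, ψ′ at both faces gives T = [1 + V_b² sinh²(κa) / (4E(V_b − E))]⁻¹ = 1/98.81 = 0.0101.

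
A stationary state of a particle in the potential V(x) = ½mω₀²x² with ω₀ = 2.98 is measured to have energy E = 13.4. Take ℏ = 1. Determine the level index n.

n = 4

Invert E_n = (n + ½)ℏω₀: n = E/ℏω₀ − ½ = 3.997, so n = 4.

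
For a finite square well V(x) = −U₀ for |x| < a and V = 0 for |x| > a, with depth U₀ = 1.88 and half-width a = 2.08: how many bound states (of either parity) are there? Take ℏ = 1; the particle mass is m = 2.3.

N = 4

Define the well-strength parameter z₀ = (a/ℏ)√(2mU₀) = 2.08 × √(2·2.3·1.88) = 6.117.
A new bound state (alternating even/odd) appears each time z₀ passes a multiple of π/2, so N = ⌊2z₀/π⌋ + 1 = ⌊3.894⌋ + 1 = 4.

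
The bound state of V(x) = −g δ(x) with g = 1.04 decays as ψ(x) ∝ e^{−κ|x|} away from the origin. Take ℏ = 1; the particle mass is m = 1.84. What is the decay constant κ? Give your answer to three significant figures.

κ = 1.91

Integrating the TISE across x = 0 gives the cusp condition ψ'(0⁺) − ψ'(0⁻) = −(2mg/ℏ²)ψ(0).
With ψ ∝ e^{−κ|x|} this yields −2κ = −2mg/ℏ², so κ = mg/ℏ² = 1.914.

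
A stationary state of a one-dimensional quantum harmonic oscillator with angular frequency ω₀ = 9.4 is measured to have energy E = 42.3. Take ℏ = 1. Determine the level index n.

Invert E_n = (n + ½)ℏω₀: n = E/ℏω₀ − ½ = 4.000, so n = 4.

n = 4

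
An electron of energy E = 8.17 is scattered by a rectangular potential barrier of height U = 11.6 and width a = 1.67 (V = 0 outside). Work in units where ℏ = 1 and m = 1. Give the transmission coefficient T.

Since E < U the interior solution is evanescent with decay constant κ = √(2m(U − E))/ℏ = 2.619.
κa = 4.374, sinh(κa) = 39.67.
The exact tunnelling result is T⁻¹ = 1 + U² sinh²(κa) / [4E(U − E)] = 1891, so T = 0.000529.

T = 0.000529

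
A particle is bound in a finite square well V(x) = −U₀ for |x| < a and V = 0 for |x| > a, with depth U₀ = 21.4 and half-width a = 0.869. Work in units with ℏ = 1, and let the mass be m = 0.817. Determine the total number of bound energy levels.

Define the well-strength parameter z₀ = (a/ℏ)√(2mU₀) = 0.869 × √(2·0.817·21.4) = 5.139.
A new bound state (alternating even/odd) appears each time z₀ passes a multiple of π/2, so N = ⌊2z₀/π⌋ + 1 = ⌊3.271⌋ + 1 = 4.

N = 4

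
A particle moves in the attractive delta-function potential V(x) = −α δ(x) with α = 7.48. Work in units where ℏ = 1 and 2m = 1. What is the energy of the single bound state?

E = -14.0

For x ≠ 0 the bound state is ψ ∝ e^{−κ|x|}; integrating the TISE across the delta gives the cusp condition 2κ = 2mα/ℏ², so κ = 3.740.
Then E = −ℏ²κ²/(2m) = −mα²/(2ℏ²) = -13.99.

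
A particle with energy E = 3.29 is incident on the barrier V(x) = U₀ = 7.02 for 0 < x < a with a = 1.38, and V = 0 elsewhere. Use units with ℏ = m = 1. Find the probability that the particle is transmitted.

E < U₀: inside the barrier ψ ∝ e^{±κx} with κ = √(2m(U₀ − E))/ℏ = 2.731.
κa = 3.769, sinh(κa) = 21.66.
Matching ψ, ψ′ at both faces gives T = [1 + U₀² sinh²(κa) / (4E(U₀ − E))]⁻¹ = 1/472.1 = 0.00212.

T = 0.00212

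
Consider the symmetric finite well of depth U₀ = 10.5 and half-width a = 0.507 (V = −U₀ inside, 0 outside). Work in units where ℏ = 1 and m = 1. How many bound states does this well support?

Define the well-strength parameter z₀ = (a/ℏ)√(2mU₀) = 0.507 × √(2·1·10.5) = 2.323.
The even/odd transcendental equations gain one root per π/2 in z₀, giving N = 1 + ⌊2z₀/π⌋ = 1 + ⌊1.479⌋ = 2.

N = 2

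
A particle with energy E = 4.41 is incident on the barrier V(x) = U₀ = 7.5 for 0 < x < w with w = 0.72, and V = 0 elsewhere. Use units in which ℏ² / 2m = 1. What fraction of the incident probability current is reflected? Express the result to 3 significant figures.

R = 0.733

E < U₀: inside the barrier ψ ∝ e^{±κx} with κ = √(2m(U₀ − E))/ℏ = 1.758.
κw = 1.266, sinh(κw) = 1.632.
Matching ψ, ψ′ at both faces gives T = [1 + U₀² sinh²(κw) / (4E(U₀ − E))]⁻¹ = 1/3.747 = 0.267.
R = 1 − T = 0.733.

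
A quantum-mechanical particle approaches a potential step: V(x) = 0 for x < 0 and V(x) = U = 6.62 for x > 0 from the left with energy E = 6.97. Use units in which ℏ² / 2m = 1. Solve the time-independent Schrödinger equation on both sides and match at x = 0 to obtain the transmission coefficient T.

On each side the TISE gives plane waves with k = √(2m(E − V))/ℏ: k₁ = √(2·½·6.97) = 2.640, k₂ = √(2·½·0.35) = 0.5916.
Continuity of ψ and ψ′ at the step yields the reflection amplitude r = (k₁ − k₂)/(k₁ + k₂) = 0.6339; thus R = |r|² = 0.4018, T = 0.5982.

T = 0.598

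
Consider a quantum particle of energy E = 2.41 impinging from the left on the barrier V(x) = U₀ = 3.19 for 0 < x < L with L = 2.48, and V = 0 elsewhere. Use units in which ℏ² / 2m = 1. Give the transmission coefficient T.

T = 0.0366

E < U₀: inside the barrier ψ ∝ e^{±κx} with κ = √(2m(U₀ − E))/ℏ = 0.8832.
κL = 2.190, sinh(κL) = 4.413.
Matching ψ, ψ′ at both faces gives T = [1 + U₀² sinh²(κL) / (4E(U₀ − E))]⁻¹ = 1/27.35 = 0.0366.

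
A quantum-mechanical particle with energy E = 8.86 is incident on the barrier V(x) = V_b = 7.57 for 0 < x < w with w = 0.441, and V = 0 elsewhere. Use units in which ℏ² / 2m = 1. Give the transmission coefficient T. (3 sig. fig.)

E > V_b: inside the barrier k₂ = √(2m(E − V_b))/ℏ = 1.136, k₂w = 0.5009.
T = [1 + V_b² sin²(k₂w) / (4E(E − V_b))]⁻¹ = 1/1.289 = 0.776.

T = 0.776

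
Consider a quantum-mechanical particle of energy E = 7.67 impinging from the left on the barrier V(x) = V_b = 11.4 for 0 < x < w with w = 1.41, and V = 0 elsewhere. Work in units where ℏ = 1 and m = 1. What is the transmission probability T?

T = 0.00159

E < V_b: inside the barrier ψ ∝ e^{±κx} with κ = √(2m(V_b − E))/ℏ = 2.731.
κw = 3.851, sinh(κw) = 23.51.
The exact tunnelling result is T⁻¹ = 1 + V_b² sinh²(κw) / [4E(V_b − E)] = 628.8, so T = 0.00159.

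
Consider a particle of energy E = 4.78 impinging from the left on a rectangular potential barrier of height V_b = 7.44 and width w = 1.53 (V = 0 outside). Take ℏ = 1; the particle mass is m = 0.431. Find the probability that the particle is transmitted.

T = 0.0351

E < V_b: inside the barrier ψ ∝ e^{±κx} with κ = √(2m(V_b − E))/ℏ = 1.514.
κw = 2.317, sinh(κw) = 5.022.
The exact tunnelling result is T⁻¹ = 1 + V_b² sinh²(κw) / [4E(V_b − E)] = 28.45, so T = 0.0351.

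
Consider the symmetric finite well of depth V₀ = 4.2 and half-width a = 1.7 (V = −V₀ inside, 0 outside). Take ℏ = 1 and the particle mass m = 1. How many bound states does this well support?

Define the well-strength parameter z₀ = (a/ℏ)√(2mV₀) = 1.7 × √(2·1·4.2) = 4.927.
The even/odd transcendental equations gain one root per π/2 in z₀, giving N = 1 + ⌊2z₀/π⌋ = 1 + ⌊3.137⌋ = 4.

N = 4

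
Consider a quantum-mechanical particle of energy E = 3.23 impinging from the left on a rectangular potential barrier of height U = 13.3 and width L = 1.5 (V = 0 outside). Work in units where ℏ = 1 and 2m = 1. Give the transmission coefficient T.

E < U: inside the barrier ψ ∝ e^{±κx} with κ = √(2m(U − E))/ℏ = 3.173.
κL = 4.760, sinh(κL) = 58.37.
Matching ψ, ψ′ at both faces gives T = [1 + U² sinh²(κL) / (4E(U − E))]⁻¹ = 1/4633 = 0.000216.

T = 0.000216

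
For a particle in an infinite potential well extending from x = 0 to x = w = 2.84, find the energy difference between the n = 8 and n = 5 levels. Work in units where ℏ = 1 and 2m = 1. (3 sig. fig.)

ΔE = 47.7

E_n = n²π²ℏ²/(2mw²), so ΔE = (8² − 5²) π²ℏ²/(2mw²).
ΔE = 39 × π² / (2 × 0.5 × 2.84²) = 47.72.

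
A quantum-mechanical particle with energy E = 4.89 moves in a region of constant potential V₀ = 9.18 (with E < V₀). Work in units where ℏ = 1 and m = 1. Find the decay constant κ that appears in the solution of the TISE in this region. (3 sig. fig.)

Since E < V₀ the TISE in this region is ψ'' = κ²ψ with κ = √(2m(V₀ − E))/ℏ.
κ = √(2 × 1 × 4.29) = 2.929.

κ = 2.93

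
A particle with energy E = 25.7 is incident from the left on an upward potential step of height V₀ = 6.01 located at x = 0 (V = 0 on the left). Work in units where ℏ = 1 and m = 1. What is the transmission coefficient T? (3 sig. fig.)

T = 0.996

On each side the TISE gives plane waves with k = √(2m(E − V))/ℏ: k₁ = √(2·1·25.7) = 7.169, k₂ = √(2·1·19.69) = 6.275.
Continuity of ψ and ψ′ at the step yields the reflection amplitude r = (k₁ − k₂)/(k₁ + k₂) = 0.06650; thus R = |r|² = 0.004422, T = 0.9956.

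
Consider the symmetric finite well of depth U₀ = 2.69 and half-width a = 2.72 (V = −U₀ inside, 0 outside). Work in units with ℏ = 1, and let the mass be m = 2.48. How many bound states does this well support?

The dimensionless depth is z₀ = a√(2mU₀)/ℏ = 2.72 × √(13.34) = 9.935.
A new bound state (alternating even/odd) appears each time z₀ passes a multiple of π/2, so N = ⌊2z₀/π⌋ + 1 = ⌊6.325⌋ + 1 = 7.

N = 7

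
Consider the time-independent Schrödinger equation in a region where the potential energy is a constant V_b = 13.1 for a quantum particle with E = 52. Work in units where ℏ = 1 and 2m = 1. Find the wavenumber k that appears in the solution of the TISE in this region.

k = 6.24

With E > V_b the solution is oscillatory, ψ ∝ e^{±ikx} with k = √(2m(E − V_b))/ℏ.
k = √(2 × 0.5 × 38.9) = 6.237.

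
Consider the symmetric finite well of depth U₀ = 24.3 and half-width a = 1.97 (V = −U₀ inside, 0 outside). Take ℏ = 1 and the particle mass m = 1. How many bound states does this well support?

The dimensionless depth is z₀ = a√(2mU₀)/ℏ = 1.97 × √(48.60) = 13.73.
A new bound state (alternating even/odd) appears each time z₀ passes a multiple of π/2, so N = ⌊2z₀/π⌋ + 1 = ⌊8.743⌋ + 1 = 9.

N = 9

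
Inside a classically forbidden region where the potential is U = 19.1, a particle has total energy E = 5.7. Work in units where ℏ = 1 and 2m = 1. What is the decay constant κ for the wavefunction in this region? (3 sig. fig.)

κ = 3.66

Since E < U the TISE in this region is ψ'' = κ²ψ with κ = √(2m(U − E))/ℏ.
κ = √(2 × 0.5 × 13.4) = 3.661.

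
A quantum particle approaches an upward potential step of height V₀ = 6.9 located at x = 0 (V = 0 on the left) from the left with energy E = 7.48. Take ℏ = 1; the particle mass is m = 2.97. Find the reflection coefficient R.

The wavenumbers are k₁ = √(2mE)/ℏ = 6.666 on the left and k₂ = √(2m(E − V₀))/ℏ = 1.856 on the right.
Matching ψ and ψ′ at x = 0 gives r = (k₁ − k₂)/(k₁ + k₂), so R = r² = 0.3185 and T = 1 − R = 0.6815.

R = 0.319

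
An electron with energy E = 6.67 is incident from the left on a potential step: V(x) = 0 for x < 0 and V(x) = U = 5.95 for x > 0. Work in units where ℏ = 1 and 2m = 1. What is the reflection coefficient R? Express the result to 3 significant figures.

On each side the TISE gives plane waves with k = √(2m(E − V))/ℏ: k₁ = √(2·½·6.67) = 2.583, k₂ = √(2·½·0.72) = 0.8485.
Matching ψ and ψ′ at x = 0 gives r = (k₁ − k₂)/(k₁ + k₂), so R = r² = 0.2554 and T = 1 − R = 0.7446.

R = 0.255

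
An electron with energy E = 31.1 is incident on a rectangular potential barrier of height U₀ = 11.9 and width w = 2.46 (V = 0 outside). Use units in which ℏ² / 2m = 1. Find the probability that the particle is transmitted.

E > U₀: inside the barrier k₂ = √(2m(E − U₀))/ℏ = 4.382, k₂w = 10.78.
T = [1 + U₀² sin²(k₂w) / (4E(E − U₀))]⁻¹ = 1/1.057 = 0.946.

T = 0.946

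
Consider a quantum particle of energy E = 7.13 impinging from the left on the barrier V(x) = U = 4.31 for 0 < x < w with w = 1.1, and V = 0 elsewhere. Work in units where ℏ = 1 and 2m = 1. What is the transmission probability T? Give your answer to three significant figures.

T = 0.824

Above the barrier the interior wavenumber is k₂ = √(2m(E − U))/ℏ = 1.679, giving phase k₂w = 1.847.
T = [1 + U² sin²(k₂w) / (4E(E − U))]⁻¹ = 1/1.214 = 0.824.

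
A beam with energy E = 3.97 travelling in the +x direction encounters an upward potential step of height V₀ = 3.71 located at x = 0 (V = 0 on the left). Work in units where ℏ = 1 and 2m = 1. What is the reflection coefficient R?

R = 0.351

The wavenumbers are k₁ = √(2mE)/ℏ = 1.992 on the left and k₂ = √(2m(E − V₀))/ℏ = 0.5099 on the right.
Continuity of ψ and ψ′ at the step yields the reflection amplitude r = (k₁ − k₂)/(k₁ + k₂) = 0.5925; thus R = |r|² = 0.3510, T = 0.6490.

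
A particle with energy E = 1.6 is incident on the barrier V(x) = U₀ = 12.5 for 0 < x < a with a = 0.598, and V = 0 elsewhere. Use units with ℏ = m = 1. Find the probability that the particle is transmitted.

T = 0.00671

E < U₀: inside the barrier ψ ∝ e^{±κx} with κ = √(2m(U₀ − E))/ℏ = 4.669.
κa = 2.792, sinh(κa) = 8.127.
The exact tunnelling result is T⁻¹ = 1 + U₀² sinh²(κa) / [4E(U₀ − E)] = 148.9, so T = 0.00671.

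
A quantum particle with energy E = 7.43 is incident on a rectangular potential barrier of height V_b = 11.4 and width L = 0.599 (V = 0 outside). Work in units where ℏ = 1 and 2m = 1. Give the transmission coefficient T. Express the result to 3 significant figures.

T = 0.288

E < V_b: inside the barrier ψ ∝ e^{±κx} with κ = √(2m(V_b − E))/ℏ = 1.992.
κL = 1.193, sinh(κL) = 1.498.
The exact tunnelling result is T⁻¹ = 1 + V_b² sinh²(κL) / [4E(V_b − E)] = 3.471, so T = 0.288.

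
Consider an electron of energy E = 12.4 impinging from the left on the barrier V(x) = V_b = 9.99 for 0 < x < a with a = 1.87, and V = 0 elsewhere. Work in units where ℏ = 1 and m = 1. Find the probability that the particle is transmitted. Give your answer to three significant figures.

Above the barrier the interior wavenumber is k₂ = √(2m(E − V_b))/ℏ = 2.195, giving phase k₂a = 4.105.
Matching at both interfaces gives T⁻¹ = 1 + V_b² sin²(k₂a) / [4E(E − V_b)] = 1.563, hence T = 0.640.

T = 0.640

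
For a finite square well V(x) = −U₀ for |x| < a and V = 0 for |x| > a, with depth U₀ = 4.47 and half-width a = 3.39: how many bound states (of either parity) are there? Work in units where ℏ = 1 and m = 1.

N = 7

Define the well-strength parameter z₀ = (a/ℏ)√(2mU₀) = 3.39 × √(2·1·4.47) = 10.14.
A new bound state (alternating even/odd) appears each time z₀ passes a multiple of π/2, so N = ⌊2z₀/π⌋ + 1 = ⌊6.453⌋ + 1 = 7.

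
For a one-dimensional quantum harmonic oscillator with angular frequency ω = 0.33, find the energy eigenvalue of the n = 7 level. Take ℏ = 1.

E = 2.48

Using E_n = (n + ½)ℏω: E_7 = 7.5 × 0.33 = 2.475.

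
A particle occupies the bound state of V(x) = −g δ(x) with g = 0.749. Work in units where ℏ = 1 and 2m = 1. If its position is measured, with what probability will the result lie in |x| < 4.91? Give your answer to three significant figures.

P = 0.975

The normalised bound state is ψ = √κ e^{−κ|x|} with κ = mg/ℏ² = 0.3745.
P(|x| < d) = ∫_{−d}^{d} κ e^{−2κ|x|} dx = 1 − e^{−2κd} = 1 − e^{−3.678} = 0.9747.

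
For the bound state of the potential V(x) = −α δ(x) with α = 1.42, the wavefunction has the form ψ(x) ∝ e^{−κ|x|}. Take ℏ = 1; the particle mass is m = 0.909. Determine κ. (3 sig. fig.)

Integrating the TISE across x = 0 gives the cusp condition ψ'(0⁺) − ψ'(0⁻) = −(2mα/ℏ²)ψ(0).
With ψ ∝ e^{−κ|x|} this yields −2κ = −2mα/ℏ², so κ = mα/ℏ² = 1.291.

κ = 1.29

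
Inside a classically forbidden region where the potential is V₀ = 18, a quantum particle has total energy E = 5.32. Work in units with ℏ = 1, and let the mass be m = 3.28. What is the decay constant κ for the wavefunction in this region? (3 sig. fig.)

κ = 9.12

Since E < V₀ the TISE in this region is ψ'' = κ²ψ with κ = √(2m(V₀ − E))/ℏ.
κ = √(2 × 3.28 × 12.68) = 9.120.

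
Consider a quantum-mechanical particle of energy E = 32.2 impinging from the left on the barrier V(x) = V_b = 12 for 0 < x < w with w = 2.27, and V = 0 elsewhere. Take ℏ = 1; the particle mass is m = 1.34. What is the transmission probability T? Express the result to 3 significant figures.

T = 0.963

Above the barrier the interior wavenumber is k₂ = √(2m(E − V_b))/ℏ = 7.358, giving phase k₂w = 16.70.
T = [1 + V_b² sin²(k₂w) / (4E(E − V_b))]⁻¹ = 1/1.039 = 0.963.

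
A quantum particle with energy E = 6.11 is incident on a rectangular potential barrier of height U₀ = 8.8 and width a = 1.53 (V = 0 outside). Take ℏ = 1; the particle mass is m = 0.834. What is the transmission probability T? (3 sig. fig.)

T = 0.00519

Since E < U₀ the interior solution is evanescent with decay constant κ = √(2m(U₀ − E))/ℏ = 2.118.
κa = 3.241, sinh(κa) = 12.76.
Matching ψ, ψ′ at both faces gives T = [1 + U₀² sinh²(κa) / (4E(U₀ − E))]⁻¹ = 1/192.7 = 0.00519.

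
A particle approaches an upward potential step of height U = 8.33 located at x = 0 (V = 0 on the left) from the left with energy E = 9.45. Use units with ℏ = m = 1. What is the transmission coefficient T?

The wavenumbers are k₁ = √(2mE)/ℏ = 4.347 on the left and k₂ = √(2m(E − U))/ℏ = 1.497 on the right.
Matching ψ and ψ′ at x = 0 gives r = (k₁ − k₂)/(k₁ + k₂), so R = r² = 0.2380 and T = 1 − R = 0.7620.

T = 0.762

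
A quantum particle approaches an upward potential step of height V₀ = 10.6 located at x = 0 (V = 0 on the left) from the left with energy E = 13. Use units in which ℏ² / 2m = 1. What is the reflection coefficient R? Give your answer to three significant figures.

The wavenumbers are k₁ = √(2mE)/ℏ = 3.606 on the left and k₂ = √(2m(E − V₀))/ℏ = 1.549 on the right.
Continuity of ψ and ψ′ at the step yields the reflection amplitude r = (k₁ − k₂)/(k₁ + k₂) = 0.3989; thus R = |r|² = 0.1591, T = 0.8409.

R = 0.159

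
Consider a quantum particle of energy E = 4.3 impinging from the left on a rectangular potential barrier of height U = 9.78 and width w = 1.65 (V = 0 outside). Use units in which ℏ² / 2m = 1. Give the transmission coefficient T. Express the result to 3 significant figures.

Since E < U the interior solution is evanescent with decay constant κ = √(2m(U − E))/ℏ = 2.341.
κw = 3.863, sinh(κw) = 23.78.
Matching ψ, ψ′ at both faces gives T = [1 + U² sinh²(κw) / (4E(U − E))]⁻¹ = 1/575.0 = 0.00174.

T = 0.00174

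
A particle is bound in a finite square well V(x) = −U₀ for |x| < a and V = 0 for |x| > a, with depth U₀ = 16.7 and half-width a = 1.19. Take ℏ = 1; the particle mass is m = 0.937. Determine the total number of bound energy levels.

N = 5

Define the well-strength parameter z₀ = (a/ℏ)√(2mU₀) = 1.19 × √(2·0.937·16.7) = 6.657.
A new bound state (alternating even/odd) appears each time z₀ passes a multiple of π/2, so N = ⌊2z₀/π⌋ + 1 = ⌊4.238⌋ + 1 = 5.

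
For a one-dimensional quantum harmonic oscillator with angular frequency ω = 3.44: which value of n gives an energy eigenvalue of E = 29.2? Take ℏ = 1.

n = 8

E_n = ℏω(n + ½) ⇒ n = E/(ℏω) − ½ = 29.2/3.44 − 0.5 = 7.988 → n = 8.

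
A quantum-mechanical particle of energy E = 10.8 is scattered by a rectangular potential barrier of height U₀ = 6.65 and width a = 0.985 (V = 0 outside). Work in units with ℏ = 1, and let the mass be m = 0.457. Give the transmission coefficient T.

T = 0.821

E > U₀: inside the barrier k₂ = √(2m(E − U₀))/ℏ = 1.948, k₂a = 1.918.
T = [1 + U₀² sin²(k₂a) / (4E(E − U₀))]⁻¹ = 1/1.218 = 0.821.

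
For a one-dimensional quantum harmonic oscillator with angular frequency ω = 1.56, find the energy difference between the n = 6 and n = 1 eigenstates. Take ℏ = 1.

E_n = ℏω(n + ½), so ΔE = (6 − 1) ℏω = 5 × 1.56 = 7.800.

ΔE = 7.80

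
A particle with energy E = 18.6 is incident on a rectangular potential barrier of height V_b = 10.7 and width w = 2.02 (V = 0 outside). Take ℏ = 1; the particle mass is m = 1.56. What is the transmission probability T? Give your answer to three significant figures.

E > V_b: inside the barrier k₂ = √(2m(E − V_b))/ℏ = 4.965, k₂w = 10.03.
T = [1 + V_b² sin²(k₂w) / (4E(E − V_b))]⁻¹ = 1/1.063 = 0.941.

T = 0.941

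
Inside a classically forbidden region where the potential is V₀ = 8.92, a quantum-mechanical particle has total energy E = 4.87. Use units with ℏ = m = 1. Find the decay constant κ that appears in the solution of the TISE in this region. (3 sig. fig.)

Since E < V₀ the TISE in this region is ψ'' = κ²ψ with κ = √(2m(V₀ − E))/ℏ.
κ = √(2 × 1 × 4.05) = 2.846.

κ = 2.85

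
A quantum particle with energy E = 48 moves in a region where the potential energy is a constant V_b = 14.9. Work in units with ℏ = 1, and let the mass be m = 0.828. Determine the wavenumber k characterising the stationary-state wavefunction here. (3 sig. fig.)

k = 7.40

With E > V_b the solution is oscillatory, ψ ∝ e^{±ikx} with k = √(2m(E − V_b))/ℏ.
k = √(2 × 0.828 × 33.1) = 7.404.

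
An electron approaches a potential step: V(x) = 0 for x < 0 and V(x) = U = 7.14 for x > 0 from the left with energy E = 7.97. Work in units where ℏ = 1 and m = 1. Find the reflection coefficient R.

R = 0.262

On each side the TISE gives plane waves with k = √(2m(E − V))/ℏ: k₁ = √(2·1·7.97) = 3.992, k₂ = √(2·1·0.83) = 1.288.
Matching ψ and ψ′ at x = 0 gives r = (k₁ − k₂)/(k₁ + k₂), so R = r² = 0.2622 and T = 1 − R = 0.7378.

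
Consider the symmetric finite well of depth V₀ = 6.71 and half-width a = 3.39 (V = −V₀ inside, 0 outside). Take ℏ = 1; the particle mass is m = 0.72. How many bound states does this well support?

Define the well-strength parameter z₀ = (a/ℏ)√(2mV₀) = 3.39 × √(2·0.72·6.71) = 10.54.
A new bound state (alternating even/odd) appears each time z₀ passes a multiple of π/2, so N = ⌊2z₀/π⌋ + 1 = ⌊6.708⌋ + 1 = 7.

N = 7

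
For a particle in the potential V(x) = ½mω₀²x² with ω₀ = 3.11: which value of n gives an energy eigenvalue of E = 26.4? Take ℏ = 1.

n = 8

Invert E_n = (n + ½)ℏω₀: n = E/ℏω₀ − ½ = 7.989, so n = 8.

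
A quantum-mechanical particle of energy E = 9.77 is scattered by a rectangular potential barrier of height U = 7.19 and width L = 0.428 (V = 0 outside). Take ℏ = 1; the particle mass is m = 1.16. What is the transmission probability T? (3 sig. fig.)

Above the barrier the interior wavenumber is k₂ = √(2m(E − U))/ℏ = 2.447, giving phase k₂L = 1.047.
Matching at both interfaces gives T⁻¹ = 1 + U² sin²(k₂L) / [4E(E − U)] = 1.385, hence T = 0.722.

T = 0.722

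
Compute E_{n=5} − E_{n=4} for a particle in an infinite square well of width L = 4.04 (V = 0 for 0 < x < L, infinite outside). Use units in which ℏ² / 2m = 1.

E_n = n²π²ℏ²/(2mL²), so ΔE = (5² − 4²) π²ℏ²/(2mL²).
ΔE = 9 × π² / (2 × 0.5 × 4.04²) = 5.442.

ΔE = 5.44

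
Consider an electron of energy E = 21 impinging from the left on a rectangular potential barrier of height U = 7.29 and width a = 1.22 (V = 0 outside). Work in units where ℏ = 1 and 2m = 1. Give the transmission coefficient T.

T = 0.957

Above the barrier the interior wavenumber is k₂ = √(2m(E − U))/ℏ = 3.703, giving phase k₂a = 4.517.
T = [1 + U² sin²(k₂a) / (4E(E − U))]⁻¹ = 1/1.044 = 0.957.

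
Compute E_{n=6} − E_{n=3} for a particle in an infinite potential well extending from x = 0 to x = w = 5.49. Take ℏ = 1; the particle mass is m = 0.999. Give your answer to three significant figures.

ΔE = 4.43

E_n = n²π²ℏ²/(2mw²), so ΔE = (6² − 3²) π²ℏ²/(2mw²).
ΔE = 27 × π² / (2 × 0.999 × 5.49²) = 4.425.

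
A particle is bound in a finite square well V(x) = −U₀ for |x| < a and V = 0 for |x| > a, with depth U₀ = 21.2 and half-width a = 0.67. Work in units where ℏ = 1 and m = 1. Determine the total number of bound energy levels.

The dimensionless depth is z₀ = a√(2mU₀)/ℏ = 0.67 × √(42.40) = 4.363.
The even/odd transcendental equations gain one root per π/2 in z₀, giving N = 1 + ⌊2z₀/π⌋ = 1 + ⌊2.777⌋ = 3.

N = 3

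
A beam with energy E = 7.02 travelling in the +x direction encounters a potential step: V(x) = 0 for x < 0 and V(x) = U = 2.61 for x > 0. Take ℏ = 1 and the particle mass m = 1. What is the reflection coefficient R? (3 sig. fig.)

The wavenumbers are k₁ = √(2mE)/ℏ = 3.747 on the left and k₂ = √(2m(E − U))/ℏ = 2.970 on the right.
Matching ψ and ψ′ at x = 0 gives r = (k₁ − k₂)/(k₁ + k₂), so R = r² = 0.01339 and T = 1 − R = 0.9866.

R = 0.0134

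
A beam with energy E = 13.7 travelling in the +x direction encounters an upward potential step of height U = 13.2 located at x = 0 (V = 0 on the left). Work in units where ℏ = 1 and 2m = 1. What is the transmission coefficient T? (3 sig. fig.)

The wavenumbers are k₁ = √(2mE)/ℏ = 3.701 on the left and k₂ = √(2m(E − U))/ℏ = 0.7071 on the right.
Continuity of ψ and ψ′ at the step yields the reflection amplitude r = (k₁ − k₂)/(k₁ + k₂) = 0.6792; thus R = |r|² = 0.4613, T = 0.5387.

T = 0.539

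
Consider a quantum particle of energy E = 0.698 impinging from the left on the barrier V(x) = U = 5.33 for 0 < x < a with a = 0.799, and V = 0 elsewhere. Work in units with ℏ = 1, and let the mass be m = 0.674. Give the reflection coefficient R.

R = 0.966

E < U: inside the barrier ψ ∝ e^{±κx} with κ = √(2m(U − E))/ℏ = 2.499.
κa = 1.997, sinh(κa) = 3.614.
The exact tunnelling result is T⁻¹ = 1 + U² sinh²(κa) / [4E(U − E)] = 29.69, so T = 0.0337.
R = 1 − T = 0.966.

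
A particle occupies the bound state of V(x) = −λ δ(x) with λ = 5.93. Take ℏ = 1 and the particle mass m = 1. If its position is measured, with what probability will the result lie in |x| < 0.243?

The normalised bound state is ψ = √κ e^{−κ|x|} with κ = mλ/ℏ² = 5.930.
P(|x| < d) = ∫_{−d}^{d} κ e^{−2κ|x|} dx = 1 − e^{−2κd} = 1 − e^{−2.882} = 0.9440.

P = 0.944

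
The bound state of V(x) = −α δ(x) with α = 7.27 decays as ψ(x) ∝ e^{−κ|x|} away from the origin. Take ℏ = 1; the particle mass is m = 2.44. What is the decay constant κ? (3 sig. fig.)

κ = 17.7

Integrate −(ℏ²/2m)ψ'' − αδ(x)ψ = Eψ from −ε to +ε: the ψ'' term gives ψ'(0⁺) − ψ'(0⁻) and the δ term gives −(2mα/ℏ²)ψ(0).
With ψ ∝ e^{−κ|x|} this yields −2κ = −2mα/ℏ², so κ = mα/ℏ² = 17.74.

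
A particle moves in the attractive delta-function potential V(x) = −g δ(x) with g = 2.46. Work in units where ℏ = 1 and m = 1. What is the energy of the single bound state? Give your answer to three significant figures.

E = -3.03

The bound state is ψ(x) = √κ e^{−κ|x|}. The derivative jump ψ'(0⁺) − ψ'(0⁻) = −(2mg/ℏ²)ψ(0) fixes κ = mg/ℏ² = 2.460.
Then E = −ℏ²κ²/(2m) = −mg²/(2ℏ²) = -3.026.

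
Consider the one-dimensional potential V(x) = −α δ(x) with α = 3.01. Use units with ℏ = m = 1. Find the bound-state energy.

E = -4.53

The bound state is ψ(x) = √κ e^{−κ|x|}. The derivative jump ψ'(0⁺) − ψ'(0⁻) = −(2mα/ℏ²)ψ(0) fixes κ = mα/ℏ² = 3.010.
Then E = −ℏ²κ²/(2m) = −mα²/(2ℏ²) = -4.530.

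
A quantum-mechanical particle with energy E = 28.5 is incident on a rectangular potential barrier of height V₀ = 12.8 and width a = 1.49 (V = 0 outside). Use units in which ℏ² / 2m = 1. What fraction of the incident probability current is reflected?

Above the barrier the interior wavenumber is k₂ = √(2m(E − V₀))/ℏ = 3.962, giving phase k₂a = 5.904.
T = [1 + V₀² sin²(k₂a) / (4E(E − V₀))]⁻¹ = 1/1.013 = 0.988.
R = 1 − T = 0.0124.

R = 0.0124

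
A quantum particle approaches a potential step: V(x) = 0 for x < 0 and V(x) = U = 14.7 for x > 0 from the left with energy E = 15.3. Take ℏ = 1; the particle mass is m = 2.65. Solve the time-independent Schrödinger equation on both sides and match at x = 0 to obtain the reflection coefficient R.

R = 0.448

On each side the TISE gives plane waves with k = √(2m(E − V))/ℏ: k₁ = √(2·2.65·15.3) = 9.005, k₂ = √(2·2.65·0.6) = 1.783.
Matching ψ and ψ′ at x = 0 gives r = (k₁ − k₂)/(k₁ + k₂), so R = r² = 0.4481 and T = 1 − R = 0.5519.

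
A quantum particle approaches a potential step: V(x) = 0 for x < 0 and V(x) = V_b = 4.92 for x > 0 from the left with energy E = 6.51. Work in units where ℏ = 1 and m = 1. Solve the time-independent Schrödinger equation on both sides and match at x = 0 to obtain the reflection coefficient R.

R = 0.115

The wavenumbers are k₁ = √(2mE)/ℏ = 3.608 on the left and k₂ = √(2m(E − V_b))/ℏ = 1.783 on the right.
Matching ψ and ψ′ at x = 0 gives r = (k₁ − k₂)/(k₁ + k₂), so R = r² = 0.1146 and T = 1 − R = 0.8854.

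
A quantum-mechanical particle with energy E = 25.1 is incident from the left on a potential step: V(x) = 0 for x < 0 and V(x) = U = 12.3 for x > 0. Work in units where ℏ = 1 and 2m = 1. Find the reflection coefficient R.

On each side the TISE gives plane waves with k = √(2m(E − V))/ℏ: k₁ = √(2·½·25.1) = 5.010, k₂ = √(2·½·12.8) = 3.578.
Continuity of ψ and ψ′ at the step yields the reflection amplitude r = (k₁ − k₂)/(k₁ + k₂) = 0.1668; thus R = |r|² = 0.02782, T = 0.9722.

R = 0.0278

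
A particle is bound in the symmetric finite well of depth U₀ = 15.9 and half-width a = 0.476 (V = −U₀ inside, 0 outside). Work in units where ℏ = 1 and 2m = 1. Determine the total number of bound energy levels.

N = 2

Define the well-strength parameter z₀ = (a/ℏ)√(2mU₀) = 0.476 × √(2·0.5·15.9) = 1.898.
A new bound state (alternating even/odd) appears each time z₀ passes a multiple of π/2, so N = ⌊2z₀/π⌋ + 1 = ⌊1.208⌋ + 1 = 2.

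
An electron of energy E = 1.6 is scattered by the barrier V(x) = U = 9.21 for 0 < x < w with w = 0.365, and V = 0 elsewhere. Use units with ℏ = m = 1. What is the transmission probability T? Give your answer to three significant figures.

E < U: inside the barrier ψ ∝ e^{±κx} with κ = √(2m(U − E))/ℏ = 3.901.
κw = 1.424, sinh(κw) = 1.956.
The exact tunnelling result is T⁻¹ = 1 + U² sinh²(κw) / [4E(U − E)] = 7.666, so T = 0.130.

T = 0.130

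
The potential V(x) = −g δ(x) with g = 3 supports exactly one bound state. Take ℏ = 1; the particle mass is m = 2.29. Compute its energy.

E = -10.3

The bound state is ψ(x) = √κ e^{−κ|x|}. The derivative jump ψ'(0⁺) − ψ'(0⁻) = −(2mg/ℏ²)ψ(0) fixes κ = mg/ℏ² = 6.870.
Then E = −ℏ²κ²/(2m) = −mg²/(2ℏ²) = -10.31.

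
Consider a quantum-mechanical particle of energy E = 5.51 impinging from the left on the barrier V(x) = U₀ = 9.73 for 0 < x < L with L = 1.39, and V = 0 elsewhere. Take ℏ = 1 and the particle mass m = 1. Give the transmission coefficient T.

T = 0.00122

Since E < U₀ the interior solution is evanescent with decay constant κ = √(2m(U₀ − E))/ℏ = 2.905.
κL = 4.038, sinh(κL) = 28.35.
The exact tunnelling result is T⁻¹ = 1 + U₀² sinh²(κL) / [4E(U₀ − E)] = 819.3, so T = 0.00122.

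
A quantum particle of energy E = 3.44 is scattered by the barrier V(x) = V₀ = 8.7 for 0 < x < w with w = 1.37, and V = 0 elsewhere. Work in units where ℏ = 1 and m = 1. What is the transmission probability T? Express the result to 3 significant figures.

E < V₀: inside the barrier ψ ∝ e^{±κx} with κ = √(2m(V₀ − E))/ℏ = 3.243.
κw = 4.444, sinh(κw) = 42.53.
Matching ψ, ψ′ at both faces gives T = [1 + V₀² sinh²(κw) / (4E(V₀ − E))]⁻¹ = 1/1893 = 0.000528.

T = 0.000528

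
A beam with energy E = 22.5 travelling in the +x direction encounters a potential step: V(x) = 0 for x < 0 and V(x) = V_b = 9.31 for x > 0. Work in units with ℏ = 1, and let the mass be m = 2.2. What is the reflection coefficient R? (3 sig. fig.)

The wavenumbers are k₁ = √(2mE)/ℏ = 9.950 on the left and k₂ = √(2m(E − V_b))/ℏ = 7.618 on the right.
Matching ψ and ψ′ at x = 0 gives r = (k₁ − k₂)/(k₁ + k₂), so R = r² = 0.01762 and T = 1 − R = 0.9824.

R = 0.0176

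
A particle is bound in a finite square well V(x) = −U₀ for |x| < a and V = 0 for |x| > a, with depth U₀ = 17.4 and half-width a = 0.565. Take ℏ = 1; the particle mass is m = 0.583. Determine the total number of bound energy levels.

Define the well-strength parameter z₀ = (a/ℏ)√(2mU₀) = 0.565 × √(2·0.583·17.4) = 2.545.
A new bound state (alternating even/odd) appears each time z₀ passes a multiple of π/2, so N = ⌊2z₀/π⌋ + 1 = ⌊1.620⌋ + 1 = 2.

N = 2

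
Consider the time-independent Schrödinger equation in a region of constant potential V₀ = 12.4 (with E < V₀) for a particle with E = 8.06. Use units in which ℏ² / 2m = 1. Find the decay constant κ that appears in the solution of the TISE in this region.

Since E < V₀ the TISE in this region is ψ'' = κ²ψ with κ = √(2m(V₀ − E))/ℏ.
κ = √(2 × 0.5 × 4.34) = 2.083.

κ = 2.08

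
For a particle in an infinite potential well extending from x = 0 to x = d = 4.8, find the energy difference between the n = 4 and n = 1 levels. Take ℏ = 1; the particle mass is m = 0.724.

E_n = n²π²ℏ²/(2md²), so ΔE = (4² − 1²) π²ℏ²/(2md²).
ΔE = 15 × π² / (2 × 0.724 × 4.8²) = 4.438.

ΔE = 4.44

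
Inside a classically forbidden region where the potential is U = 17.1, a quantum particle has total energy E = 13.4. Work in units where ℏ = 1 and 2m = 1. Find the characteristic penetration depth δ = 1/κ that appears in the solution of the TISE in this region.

Since E < U the TISE in this region is ψ'' = κ²ψ with κ = √(2m(U − E))/ℏ.
κ = √(2 × 0.5 × 3.7) = 1.924. The penetration depth is δ = 1/κ = 0.520.

δ = 0.520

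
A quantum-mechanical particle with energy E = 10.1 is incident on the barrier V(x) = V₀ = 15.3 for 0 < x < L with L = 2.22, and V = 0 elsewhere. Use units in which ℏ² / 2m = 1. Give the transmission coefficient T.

T = 0.000144

E < V₀: inside the barrier ψ ∝ e^{±κx} with κ = √(2m(V₀ − E))/ℏ = 2.280.
κL = 5.062, sinh(κL) = 78.98.
Matching ψ, ψ′ at both faces gives T = [1 + V₀² sinh²(κL) / (4E(V₀ − E))]⁻¹ = 1/6952 = 0.000144.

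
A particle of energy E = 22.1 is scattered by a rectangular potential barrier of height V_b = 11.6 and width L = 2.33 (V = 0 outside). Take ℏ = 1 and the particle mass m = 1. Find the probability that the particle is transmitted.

E > V_b: inside the barrier k₂ = √(2m(E − V_b))/ℏ = 4.583, k₂L = 10.68.
Matching at both interfaces gives T⁻¹ = 1 + V_b² sin²(k₂L) / [4E(E − V_b)] = 1.131, hence T = 0.884.

T = 0.884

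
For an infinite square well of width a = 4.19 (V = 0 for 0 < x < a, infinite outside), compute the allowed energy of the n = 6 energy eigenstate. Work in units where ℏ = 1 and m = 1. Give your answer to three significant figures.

E = 10.1

Requiring ψ(0) = ψ(a) = 0 quantises k = nπ/a, hence E_n = ℏ²k²/2m = n²π²ℏ²/(2ma²).
E_6 = 6² × π² / (2 × 1 × 4.19²) = 10.12.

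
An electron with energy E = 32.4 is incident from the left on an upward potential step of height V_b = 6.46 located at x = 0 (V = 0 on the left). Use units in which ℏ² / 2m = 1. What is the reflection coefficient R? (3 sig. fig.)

R = 0.00308

On each side the TISE gives plane waves with k = √(2m(E − V))/ℏ: k₁ = √(2·½·32.4) = 5.692, k₂ = √(2·½·25.94) = 5.093.
Continuity of ψ and ψ′ at the step yields the reflection amplitude r = (k₁ − k₂)/(k₁ + k₂) = 0.05554; thus R = |r|² = 0.003084, T = 0.9969.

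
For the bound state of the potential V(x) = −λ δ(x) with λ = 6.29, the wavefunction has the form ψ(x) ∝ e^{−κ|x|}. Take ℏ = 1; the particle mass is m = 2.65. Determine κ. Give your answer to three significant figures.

κ = 16.7

Integrate −(ℏ²/2m)ψ'' − λδ(x)ψ = Eψ from −ε to +ε: the ψ'' term gives ψ'(0⁺) − ψ'(0⁻) and the δ term gives −(2mλ/ℏ²)ψ(0).
With ψ ∝ e^{−κ|x|} this yields −2κ = −2mλ/ℏ², so κ = mλ/ℏ² = 16.67.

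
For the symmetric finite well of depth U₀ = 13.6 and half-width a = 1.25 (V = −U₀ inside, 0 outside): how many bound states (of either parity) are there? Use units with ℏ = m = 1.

N = 5

The dimensionless depth is z₀ = a√(2mU₀)/ℏ = 1.25 × √(27.20) = 6.519.
The even/odd transcendental equations gain one root per π/2 in z₀, giving N = 1 + ⌊2z₀/π⌋ = 1 + ⌊4.150⌋ = 5.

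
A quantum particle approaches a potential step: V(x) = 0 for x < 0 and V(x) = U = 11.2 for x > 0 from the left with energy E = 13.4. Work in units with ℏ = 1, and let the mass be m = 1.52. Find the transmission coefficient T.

T = 0.821

The wavenumbers are k₁ = √(2mE)/ℏ = 6.382 on the left and k₂ = √(2m(E − U))/ℏ = 2.586 on the right.
Continuity of ψ and ψ′ at the step yields the reflection amplitude r = (k₁ − k₂)/(k₁ + k₂) = 0.4233; thus R = |r|² = 0.1792, T = 0.8208.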